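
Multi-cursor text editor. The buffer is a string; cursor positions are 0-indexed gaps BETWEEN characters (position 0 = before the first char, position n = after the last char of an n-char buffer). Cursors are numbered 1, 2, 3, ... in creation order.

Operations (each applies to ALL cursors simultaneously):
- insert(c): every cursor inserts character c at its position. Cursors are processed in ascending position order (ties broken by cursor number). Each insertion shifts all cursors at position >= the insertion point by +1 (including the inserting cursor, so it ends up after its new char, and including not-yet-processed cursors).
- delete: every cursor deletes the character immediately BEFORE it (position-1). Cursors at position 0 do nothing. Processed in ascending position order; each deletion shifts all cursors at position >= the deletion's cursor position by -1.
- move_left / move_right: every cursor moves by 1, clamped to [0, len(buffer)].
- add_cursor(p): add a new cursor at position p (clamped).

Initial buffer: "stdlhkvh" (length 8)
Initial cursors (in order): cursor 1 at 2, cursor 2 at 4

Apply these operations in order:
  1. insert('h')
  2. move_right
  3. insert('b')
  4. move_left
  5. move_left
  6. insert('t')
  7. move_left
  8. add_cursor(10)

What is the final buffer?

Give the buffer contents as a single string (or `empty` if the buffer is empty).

After op 1 (insert('h')): buffer="sthdlhhkvh" (len 10), cursors c1@3 c2@6, authorship ..1..2....
After op 2 (move_right): buffer="sthdlhhkvh" (len 10), cursors c1@4 c2@7, authorship ..1..2....
After op 3 (insert('b')): buffer="sthdblhhbkvh" (len 12), cursors c1@5 c2@9, authorship ..1.1.2.2...
After op 4 (move_left): buffer="sthdblhhbkvh" (len 12), cursors c1@4 c2@8, authorship ..1.1.2.2...
After op 5 (move_left): buffer="sthdblhhbkvh" (len 12), cursors c1@3 c2@7, authorship ..1.1.2.2...
After op 6 (insert('t')): buffer="sthtdblhthbkvh" (len 14), cursors c1@4 c2@9, authorship ..11.1.22.2...
After op 7 (move_left): buffer="sthtdblhthbkvh" (len 14), cursors c1@3 c2@8, authorship ..11.1.22.2...
After op 8 (add_cursor(10)): buffer="sthtdblhthbkvh" (len 14), cursors c1@3 c2@8 c3@10, authorship ..11.1.22.2...

Answer: sthtdblhthbkvh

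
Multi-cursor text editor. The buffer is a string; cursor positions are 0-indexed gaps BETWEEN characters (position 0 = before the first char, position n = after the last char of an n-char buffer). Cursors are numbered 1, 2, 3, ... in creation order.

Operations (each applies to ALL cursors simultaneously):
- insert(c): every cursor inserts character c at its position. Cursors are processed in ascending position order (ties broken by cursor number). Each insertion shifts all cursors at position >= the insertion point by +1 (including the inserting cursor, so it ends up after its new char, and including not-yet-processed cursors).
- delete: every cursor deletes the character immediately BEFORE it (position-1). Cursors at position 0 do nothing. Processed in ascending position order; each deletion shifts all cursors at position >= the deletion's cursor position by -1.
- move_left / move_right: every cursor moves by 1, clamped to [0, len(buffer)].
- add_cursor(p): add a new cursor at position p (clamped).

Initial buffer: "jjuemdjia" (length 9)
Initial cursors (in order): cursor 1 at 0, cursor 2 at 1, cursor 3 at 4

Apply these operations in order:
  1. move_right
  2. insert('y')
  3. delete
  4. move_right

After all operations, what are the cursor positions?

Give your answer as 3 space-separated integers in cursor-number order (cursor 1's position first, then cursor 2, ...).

After op 1 (move_right): buffer="jjuemdjia" (len 9), cursors c1@1 c2@2 c3@5, authorship .........
After op 2 (insert('y')): buffer="jyjyuemydjia" (len 12), cursors c1@2 c2@4 c3@8, authorship .1.2...3....
After op 3 (delete): buffer="jjuemdjia" (len 9), cursors c1@1 c2@2 c3@5, authorship .........
After op 4 (move_right): buffer="jjuemdjia" (len 9), cursors c1@2 c2@3 c3@6, authorship .........

Answer: 2 3 6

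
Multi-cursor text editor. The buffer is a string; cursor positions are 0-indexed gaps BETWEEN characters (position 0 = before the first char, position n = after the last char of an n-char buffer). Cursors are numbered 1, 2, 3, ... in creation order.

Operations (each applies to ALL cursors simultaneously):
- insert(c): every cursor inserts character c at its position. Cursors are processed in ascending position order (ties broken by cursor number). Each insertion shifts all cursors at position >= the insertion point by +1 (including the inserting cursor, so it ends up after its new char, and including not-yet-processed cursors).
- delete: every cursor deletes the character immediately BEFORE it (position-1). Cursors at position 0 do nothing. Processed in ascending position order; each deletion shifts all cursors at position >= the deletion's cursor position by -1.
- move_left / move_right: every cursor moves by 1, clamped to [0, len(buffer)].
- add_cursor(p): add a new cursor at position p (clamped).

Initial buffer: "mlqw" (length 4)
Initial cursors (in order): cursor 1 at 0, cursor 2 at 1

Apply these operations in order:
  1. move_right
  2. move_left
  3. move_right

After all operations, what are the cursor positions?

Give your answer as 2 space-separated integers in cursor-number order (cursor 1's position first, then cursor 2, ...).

Answer: 1 2

Derivation:
After op 1 (move_right): buffer="mlqw" (len 4), cursors c1@1 c2@2, authorship ....
After op 2 (move_left): buffer="mlqw" (len 4), cursors c1@0 c2@1, authorship ....
After op 3 (move_right): buffer="mlqw" (len 4), cursors c1@1 c2@2, authorship ....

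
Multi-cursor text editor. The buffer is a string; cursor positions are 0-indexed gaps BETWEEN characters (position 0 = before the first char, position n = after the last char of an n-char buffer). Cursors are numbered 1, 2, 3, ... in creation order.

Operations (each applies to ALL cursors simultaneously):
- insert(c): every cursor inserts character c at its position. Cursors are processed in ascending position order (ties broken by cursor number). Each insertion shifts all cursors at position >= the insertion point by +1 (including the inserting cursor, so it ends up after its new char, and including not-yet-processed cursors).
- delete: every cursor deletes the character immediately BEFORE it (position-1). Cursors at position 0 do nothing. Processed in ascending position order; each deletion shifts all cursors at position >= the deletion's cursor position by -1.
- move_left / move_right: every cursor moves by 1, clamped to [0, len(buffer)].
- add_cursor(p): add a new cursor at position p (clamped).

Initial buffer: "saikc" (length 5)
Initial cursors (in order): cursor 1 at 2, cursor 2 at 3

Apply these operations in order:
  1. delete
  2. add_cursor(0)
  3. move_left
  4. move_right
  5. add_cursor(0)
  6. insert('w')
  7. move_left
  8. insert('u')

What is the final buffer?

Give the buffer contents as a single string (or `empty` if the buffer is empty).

Answer: uwswwuuuwkc

Derivation:
After op 1 (delete): buffer="skc" (len 3), cursors c1@1 c2@1, authorship ...
After op 2 (add_cursor(0)): buffer="skc" (len 3), cursors c3@0 c1@1 c2@1, authorship ...
After op 3 (move_left): buffer="skc" (len 3), cursors c1@0 c2@0 c3@0, authorship ...
After op 4 (move_right): buffer="skc" (len 3), cursors c1@1 c2@1 c3@1, authorship ...
After op 5 (add_cursor(0)): buffer="skc" (len 3), cursors c4@0 c1@1 c2@1 c3@1, authorship ...
After op 6 (insert('w')): buffer="wswwwkc" (len 7), cursors c4@1 c1@5 c2@5 c3@5, authorship 4.123..
After op 7 (move_left): buffer="wswwwkc" (len 7), cursors c4@0 c1@4 c2@4 c3@4, authorship 4.123..
After op 8 (insert('u')): buffer="uwswwuuuwkc" (len 11), cursors c4@1 c1@8 c2@8 c3@8, authorship 44.121233..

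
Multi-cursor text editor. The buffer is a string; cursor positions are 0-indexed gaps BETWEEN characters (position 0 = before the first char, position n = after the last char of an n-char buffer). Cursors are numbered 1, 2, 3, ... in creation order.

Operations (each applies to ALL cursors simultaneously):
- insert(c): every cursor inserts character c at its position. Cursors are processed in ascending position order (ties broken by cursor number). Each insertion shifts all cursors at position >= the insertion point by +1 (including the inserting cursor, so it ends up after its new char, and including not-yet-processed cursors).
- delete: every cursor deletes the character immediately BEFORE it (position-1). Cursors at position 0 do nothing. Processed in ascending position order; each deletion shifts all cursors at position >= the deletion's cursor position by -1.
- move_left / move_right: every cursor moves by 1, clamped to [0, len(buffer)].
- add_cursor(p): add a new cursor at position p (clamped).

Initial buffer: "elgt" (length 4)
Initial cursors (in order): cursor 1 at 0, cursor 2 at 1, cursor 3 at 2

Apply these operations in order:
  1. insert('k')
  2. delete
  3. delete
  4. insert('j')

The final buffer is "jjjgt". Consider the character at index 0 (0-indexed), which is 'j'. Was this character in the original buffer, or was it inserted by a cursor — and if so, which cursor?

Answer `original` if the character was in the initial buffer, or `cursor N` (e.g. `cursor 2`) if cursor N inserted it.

After op 1 (insert('k')): buffer="keklkgt" (len 7), cursors c1@1 c2@3 c3@5, authorship 1.2.3..
After op 2 (delete): buffer="elgt" (len 4), cursors c1@0 c2@1 c3@2, authorship ....
After op 3 (delete): buffer="gt" (len 2), cursors c1@0 c2@0 c3@0, authorship ..
After op 4 (insert('j')): buffer="jjjgt" (len 5), cursors c1@3 c2@3 c3@3, authorship 123..
Authorship (.=original, N=cursor N): 1 2 3 . .
Index 0: author = 1

Answer: cursor 1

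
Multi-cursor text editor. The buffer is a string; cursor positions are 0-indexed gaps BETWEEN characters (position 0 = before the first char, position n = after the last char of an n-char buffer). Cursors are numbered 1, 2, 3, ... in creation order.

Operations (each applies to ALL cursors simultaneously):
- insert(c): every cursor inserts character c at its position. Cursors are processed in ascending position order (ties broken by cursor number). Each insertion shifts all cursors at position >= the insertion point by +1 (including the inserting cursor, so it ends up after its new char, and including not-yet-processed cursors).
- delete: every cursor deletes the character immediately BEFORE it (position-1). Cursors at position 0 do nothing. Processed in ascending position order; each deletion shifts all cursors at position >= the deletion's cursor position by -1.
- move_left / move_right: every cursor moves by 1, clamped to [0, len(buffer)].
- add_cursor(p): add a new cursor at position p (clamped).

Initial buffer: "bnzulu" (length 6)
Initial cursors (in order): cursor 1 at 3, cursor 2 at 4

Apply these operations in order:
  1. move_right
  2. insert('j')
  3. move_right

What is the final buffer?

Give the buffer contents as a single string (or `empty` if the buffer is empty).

After op 1 (move_right): buffer="bnzulu" (len 6), cursors c1@4 c2@5, authorship ......
After op 2 (insert('j')): buffer="bnzujlju" (len 8), cursors c1@5 c2@7, authorship ....1.2.
After op 3 (move_right): buffer="bnzujlju" (len 8), cursors c1@6 c2@8, authorship ....1.2.

Answer: bnzujlju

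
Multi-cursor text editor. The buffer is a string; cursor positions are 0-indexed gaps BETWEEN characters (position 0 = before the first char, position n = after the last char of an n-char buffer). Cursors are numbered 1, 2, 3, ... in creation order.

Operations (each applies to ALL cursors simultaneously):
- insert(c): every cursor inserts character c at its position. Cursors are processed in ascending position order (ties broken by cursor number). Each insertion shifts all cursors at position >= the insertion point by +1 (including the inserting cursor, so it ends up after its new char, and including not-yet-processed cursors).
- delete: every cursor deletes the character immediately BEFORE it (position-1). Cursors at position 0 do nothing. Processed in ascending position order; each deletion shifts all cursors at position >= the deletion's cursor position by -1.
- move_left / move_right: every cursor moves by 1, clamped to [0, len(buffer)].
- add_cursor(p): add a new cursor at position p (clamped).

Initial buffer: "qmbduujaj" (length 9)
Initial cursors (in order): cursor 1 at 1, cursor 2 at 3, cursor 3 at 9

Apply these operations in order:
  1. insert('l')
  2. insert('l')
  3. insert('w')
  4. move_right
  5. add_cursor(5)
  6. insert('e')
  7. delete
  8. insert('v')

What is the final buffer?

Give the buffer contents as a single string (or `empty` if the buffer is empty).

After op 1 (insert('l')): buffer="qlmblduujajl" (len 12), cursors c1@2 c2@5 c3@12, authorship .1..2......3
After op 2 (insert('l')): buffer="qllmbllduujajll" (len 15), cursors c1@3 c2@7 c3@15, authorship .11..22......33
After op 3 (insert('w')): buffer="qllwmbllwduujajllw" (len 18), cursors c1@4 c2@9 c3@18, authorship .111..222......333
After op 4 (move_right): buffer="qllwmbllwduujajllw" (len 18), cursors c1@5 c2@10 c3@18, authorship .111..222......333
After op 5 (add_cursor(5)): buffer="qllwmbllwduujajllw" (len 18), cursors c1@5 c4@5 c2@10 c3@18, authorship .111..222......333
After op 6 (insert('e')): buffer="qllwmeebllwdeuujajllwe" (len 22), cursors c1@7 c4@7 c2@13 c3@22, authorship .111.14.222.2.....3333
After op 7 (delete): buffer="qllwmbllwduujajllw" (len 18), cursors c1@5 c4@5 c2@10 c3@18, authorship .111..222......333
After op 8 (insert('v')): buffer="qllwmvvbllwdvuujajllwv" (len 22), cursors c1@7 c4@7 c2@13 c3@22, authorship .111.14.222.2.....3333

Answer: qllwmvvbllwdvuujajllwv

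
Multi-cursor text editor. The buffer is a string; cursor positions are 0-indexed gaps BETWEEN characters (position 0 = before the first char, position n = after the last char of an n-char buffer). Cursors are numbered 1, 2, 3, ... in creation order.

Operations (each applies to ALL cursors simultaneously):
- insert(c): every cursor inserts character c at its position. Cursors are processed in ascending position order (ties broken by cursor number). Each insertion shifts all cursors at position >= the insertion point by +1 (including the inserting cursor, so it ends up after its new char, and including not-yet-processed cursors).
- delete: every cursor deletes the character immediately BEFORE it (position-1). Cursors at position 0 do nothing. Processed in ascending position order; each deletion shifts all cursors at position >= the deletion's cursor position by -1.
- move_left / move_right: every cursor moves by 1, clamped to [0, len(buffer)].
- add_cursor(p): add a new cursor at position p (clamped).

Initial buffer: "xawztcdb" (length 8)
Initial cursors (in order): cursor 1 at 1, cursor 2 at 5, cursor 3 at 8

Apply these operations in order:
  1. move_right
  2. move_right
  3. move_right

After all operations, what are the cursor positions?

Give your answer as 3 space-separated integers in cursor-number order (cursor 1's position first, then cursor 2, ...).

After op 1 (move_right): buffer="xawztcdb" (len 8), cursors c1@2 c2@6 c3@8, authorship ........
After op 2 (move_right): buffer="xawztcdb" (len 8), cursors c1@3 c2@7 c3@8, authorship ........
After op 3 (move_right): buffer="xawztcdb" (len 8), cursors c1@4 c2@8 c3@8, authorship ........

Answer: 4 8 8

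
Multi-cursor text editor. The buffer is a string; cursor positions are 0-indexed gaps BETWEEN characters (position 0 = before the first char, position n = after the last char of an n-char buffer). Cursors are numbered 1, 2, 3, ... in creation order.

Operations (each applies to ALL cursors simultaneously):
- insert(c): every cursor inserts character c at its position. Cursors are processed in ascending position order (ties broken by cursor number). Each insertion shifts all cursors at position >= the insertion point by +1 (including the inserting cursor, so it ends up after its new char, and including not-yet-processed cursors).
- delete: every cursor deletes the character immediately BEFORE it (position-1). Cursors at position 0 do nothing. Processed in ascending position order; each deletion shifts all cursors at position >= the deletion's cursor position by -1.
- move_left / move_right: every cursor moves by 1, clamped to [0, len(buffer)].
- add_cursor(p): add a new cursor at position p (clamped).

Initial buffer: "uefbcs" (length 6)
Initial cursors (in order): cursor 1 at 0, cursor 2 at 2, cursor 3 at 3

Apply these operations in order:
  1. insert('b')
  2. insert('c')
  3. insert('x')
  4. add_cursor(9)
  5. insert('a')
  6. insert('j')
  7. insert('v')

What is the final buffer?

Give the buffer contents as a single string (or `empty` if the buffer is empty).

After op 1 (insert('b')): buffer="buebfbbcs" (len 9), cursors c1@1 c2@4 c3@6, authorship 1..2.3...
After op 2 (insert('c')): buffer="bcuebcfbcbcs" (len 12), cursors c1@2 c2@6 c3@9, authorship 11..22.33...
After op 3 (insert('x')): buffer="bcxuebcxfbcxbcs" (len 15), cursors c1@3 c2@8 c3@12, authorship 111..222.333...
After op 4 (add_cursor(9)): buffer="bcxuebcxfbcxbcs" (len 15), cursors c1@3 c2@8 c4@9 c3@12, authorship 111..222.333...
After op 5 (insert('a')): buffer="bcxauebcxafabcxabcs" (len 19), cursors c1@4 c2@10 c4@12 c3@16, authorship 1111..2222.43333...
After op 6 (insert('j')): buffer="bcxajuebcxajfajbcxajbcs" (len 23), cursors c1@5 c2@12 c4@15 c3@20, authorship 11111..22222.4433333...
After op 7 (insert('v')): buffer="bcxajvuebcxajvfajvbcxajvbcs" (len 27), cursors c1@6 c2@14 c4@18 c3@24, authorship 111111..222222.444333333...

Answer: bcxajvuebcxajvfajvbcxajvbcs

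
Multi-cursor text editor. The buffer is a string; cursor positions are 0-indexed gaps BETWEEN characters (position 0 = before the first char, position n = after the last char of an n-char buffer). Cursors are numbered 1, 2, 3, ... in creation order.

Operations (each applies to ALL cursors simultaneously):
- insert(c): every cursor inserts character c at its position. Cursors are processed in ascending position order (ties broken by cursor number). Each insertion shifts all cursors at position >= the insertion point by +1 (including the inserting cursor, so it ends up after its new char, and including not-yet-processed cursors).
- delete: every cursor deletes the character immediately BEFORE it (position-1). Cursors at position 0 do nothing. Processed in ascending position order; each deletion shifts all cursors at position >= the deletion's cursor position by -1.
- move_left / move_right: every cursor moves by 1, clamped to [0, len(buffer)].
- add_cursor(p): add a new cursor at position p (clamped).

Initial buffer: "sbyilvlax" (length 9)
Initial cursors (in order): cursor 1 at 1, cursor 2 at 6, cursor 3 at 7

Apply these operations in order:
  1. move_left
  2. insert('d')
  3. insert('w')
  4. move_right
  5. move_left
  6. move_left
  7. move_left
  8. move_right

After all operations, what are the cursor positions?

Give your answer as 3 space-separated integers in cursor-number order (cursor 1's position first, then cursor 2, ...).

Answer: 1 8 11

Derivation:
After op 1 (move_left): buffer="sbyilvlax" (len 9), cursors c1@0 c2@5 c3@6, authorship .........
After op 2 (insert('d')): buffer="dsbyildvdlax" (len 12), cursors c1@1 c2@7 c3@9, authorship 1.....2.3...
After op 3 (insert('w')): buffer="dwsbyildwvdwlax" (len 15), cursors c1@2 c2@9 c3@12, authorship 11.....22.33...
After op 4 (move_right): buffer="dwsbyildwvdwlax" (len 15), cursors c1@3 c2@10 c3@13, authorship 11.....22.33...
After op 5 (move_left): buffer="dwsbyildwvdwlax" (len 15), cursors c1@2 c2@9 c3@12, authorship 11.....22.33...
After op 6 (move_left): buffer="dwsbyildwvdwlax" (len 15), cursors c1@1 c2@8 c3@11, authorship 11.....22.33...
After op 7 (move_left): buffer="dwsbyildwvdwlax" (len 15), cursors c1@0 c2@7 c3@10, authorship 11.....22.33...
After op 8 (move_right): buffer="dwsbyildwvdwlax" (len 15), cursors c1@1 c2@8 c3@11, authorship 11.....22.33...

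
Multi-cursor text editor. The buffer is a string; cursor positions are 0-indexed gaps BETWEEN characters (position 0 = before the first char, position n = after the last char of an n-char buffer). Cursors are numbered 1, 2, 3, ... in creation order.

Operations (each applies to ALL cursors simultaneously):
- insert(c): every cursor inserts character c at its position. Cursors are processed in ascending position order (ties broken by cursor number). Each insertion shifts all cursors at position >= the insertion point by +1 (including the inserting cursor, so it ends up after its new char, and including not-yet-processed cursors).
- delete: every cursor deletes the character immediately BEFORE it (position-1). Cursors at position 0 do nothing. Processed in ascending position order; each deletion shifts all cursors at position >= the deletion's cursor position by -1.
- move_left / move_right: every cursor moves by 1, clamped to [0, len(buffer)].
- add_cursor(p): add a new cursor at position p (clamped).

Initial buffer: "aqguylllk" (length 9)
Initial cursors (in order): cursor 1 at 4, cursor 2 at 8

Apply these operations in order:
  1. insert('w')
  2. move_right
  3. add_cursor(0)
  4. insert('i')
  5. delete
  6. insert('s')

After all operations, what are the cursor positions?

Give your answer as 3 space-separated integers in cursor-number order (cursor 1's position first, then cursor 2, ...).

Answer: 8 14 1

Derivation:
After op 1 (insert('w')): buffer="aqguwylllwk" (len 11), cursors c1@5 c2@10, authorship ....1....2.
After op 2 (move_right): buffer="aqguwylllwk" (len 11), cursors c1@6 c2@11, authorship ....1....2.
After op 3 (add_cursor(0)): buffer="aqguwylllwk" (len 11), cursors c3@0 c1@6 c2@11, authorship ....1....2.
After op 4 (insert('i')): buffer="iaqguwyilllwki" (len 14), cursors c3@1 c1@8 c2@14, authorship 3....1.1...2.2
After op 5 (delete): buffer="aqguwylllwk" (len 11), cursors c3@0 c1@6 c2@11, authorship ....1....2.
After op 6 (insert('s')): buffer="saqguwyslllwks" (len 14), cursors c3@1 c1@8 c2@14, authorship 3....1.1...2.2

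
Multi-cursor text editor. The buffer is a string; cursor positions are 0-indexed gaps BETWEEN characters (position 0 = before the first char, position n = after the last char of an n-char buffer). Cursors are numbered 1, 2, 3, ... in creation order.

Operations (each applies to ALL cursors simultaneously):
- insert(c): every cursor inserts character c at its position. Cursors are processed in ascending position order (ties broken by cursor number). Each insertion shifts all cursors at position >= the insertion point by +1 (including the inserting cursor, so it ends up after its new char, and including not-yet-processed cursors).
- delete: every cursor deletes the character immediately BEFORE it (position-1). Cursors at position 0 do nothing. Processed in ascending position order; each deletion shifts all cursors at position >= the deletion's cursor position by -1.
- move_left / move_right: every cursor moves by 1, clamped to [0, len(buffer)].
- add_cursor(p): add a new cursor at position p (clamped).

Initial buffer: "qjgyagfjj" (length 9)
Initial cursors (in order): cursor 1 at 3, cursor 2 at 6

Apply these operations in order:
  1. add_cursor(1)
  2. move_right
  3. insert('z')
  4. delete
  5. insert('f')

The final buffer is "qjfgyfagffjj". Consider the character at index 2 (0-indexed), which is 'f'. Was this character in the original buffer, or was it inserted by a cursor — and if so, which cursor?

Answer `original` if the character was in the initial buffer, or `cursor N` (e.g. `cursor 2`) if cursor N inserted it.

After op 1 (add_cursor(1)): buffer="qjgyagfjj" (len 9), cursors c3@1 c1@3 c2@6, authorship .........
After op 2 (move_right): buffer="qjgyagfjj" (len 9), cursors c3@2 c1@4 c2@7, authorship .........
After op 3 (insert('z')): buffer="qjzgyzagfzjj" (len 12), cursors c3@3 c1@6 c2@10, authorship ..3..1...2..
After op 4 (delete): buffer="qjgyagfjj" (len 9), cursors c3@2 c1@4 c2@7, authorship .........
After op 5 (insert('f')): buffer="qjfgyfagffjj" (len 12), cursors c3@3 c1@6 c2@10, authorship ..3..1...2..
Authorship (.=original, N=cursor N): . . 3 . . 1 . . . 2 . .
Index 2: author = 3

Answer: cursor 3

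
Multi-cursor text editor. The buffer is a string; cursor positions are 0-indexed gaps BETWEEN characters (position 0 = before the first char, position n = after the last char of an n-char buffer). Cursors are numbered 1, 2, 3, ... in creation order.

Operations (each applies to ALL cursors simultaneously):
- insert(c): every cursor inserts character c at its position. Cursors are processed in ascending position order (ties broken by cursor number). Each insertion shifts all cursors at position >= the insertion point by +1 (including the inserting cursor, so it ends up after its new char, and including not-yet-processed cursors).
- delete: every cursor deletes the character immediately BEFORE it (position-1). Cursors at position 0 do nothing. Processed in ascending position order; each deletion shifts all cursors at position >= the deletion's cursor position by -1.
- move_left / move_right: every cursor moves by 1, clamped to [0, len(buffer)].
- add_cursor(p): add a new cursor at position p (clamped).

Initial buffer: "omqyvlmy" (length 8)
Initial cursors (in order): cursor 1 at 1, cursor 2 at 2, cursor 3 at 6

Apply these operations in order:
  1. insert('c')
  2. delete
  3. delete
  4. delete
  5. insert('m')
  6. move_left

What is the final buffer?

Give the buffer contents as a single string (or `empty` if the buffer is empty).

After op 1 (insert('c')): buffer="ocmcqyvlcmy" (len 11), cursors c1@2 c2@4 c3@9, authorship .1.2....3..
After op 2 (delete): buffer="omqyvlmy" (len 8), cursors c1@1 c2@2 c3@6, authorship ........
After op 3 (delete): buffer="qyvmy" (len 5), cursors c1@0 c2@0 c3@3, authorship .....
After op 4 (delete): buffer="qymy" (len 4), cursors c1@0 c2@0 c3@2, authorship ....
After op 5 (insert('m')): buffer="mmqymmy" (len 7), cursors c1@2 c2@2 c3@5, authorship 12..3..
After op 6 (move_left): buffer="mmqymmy" (len 7), cursors c1@1 c2@1 c3@4, authorship 12..3..

Answer: mmqymmy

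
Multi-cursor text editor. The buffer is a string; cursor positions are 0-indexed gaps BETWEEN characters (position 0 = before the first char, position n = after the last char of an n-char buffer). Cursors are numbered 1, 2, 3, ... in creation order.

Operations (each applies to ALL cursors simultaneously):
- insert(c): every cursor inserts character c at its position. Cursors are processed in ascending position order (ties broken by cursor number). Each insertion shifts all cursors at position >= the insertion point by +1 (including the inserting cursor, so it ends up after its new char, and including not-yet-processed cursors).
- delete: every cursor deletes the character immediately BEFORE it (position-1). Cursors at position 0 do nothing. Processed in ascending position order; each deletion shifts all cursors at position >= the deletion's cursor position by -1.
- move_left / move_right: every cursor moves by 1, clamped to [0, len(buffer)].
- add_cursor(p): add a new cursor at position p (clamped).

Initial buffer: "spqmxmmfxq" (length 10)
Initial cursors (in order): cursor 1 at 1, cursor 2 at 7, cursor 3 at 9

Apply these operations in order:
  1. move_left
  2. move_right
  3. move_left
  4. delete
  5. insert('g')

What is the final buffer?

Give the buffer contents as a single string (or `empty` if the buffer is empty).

Answer: gspqmxgmgxq

Derivation:
After op 1 (move_left): buffer="spqmxmmfxq" (len 10), cursors c1@0 c2@6 c3@8, authorship ..........
After op 2 (move_right): buffer="spqmxmmfxq" (len 10), cursors c1@1 c2@7 c3@9, authorship ..........
After op 3 (move_left): buffer="spqmxmmfxq" (len 10), cursors c1@0 c2@6 c3@8, authorship ..........
After op 4 (delete): buffer="spqmxmxq" (len 8), cursors c1@0 c2@5 c3@6, authorship ........
After op 5 (insert('g')): buffer="gspqmxgmgxq" (len 11), cursors c1@1 c2@7 c3@9, authorship 1.....2.3..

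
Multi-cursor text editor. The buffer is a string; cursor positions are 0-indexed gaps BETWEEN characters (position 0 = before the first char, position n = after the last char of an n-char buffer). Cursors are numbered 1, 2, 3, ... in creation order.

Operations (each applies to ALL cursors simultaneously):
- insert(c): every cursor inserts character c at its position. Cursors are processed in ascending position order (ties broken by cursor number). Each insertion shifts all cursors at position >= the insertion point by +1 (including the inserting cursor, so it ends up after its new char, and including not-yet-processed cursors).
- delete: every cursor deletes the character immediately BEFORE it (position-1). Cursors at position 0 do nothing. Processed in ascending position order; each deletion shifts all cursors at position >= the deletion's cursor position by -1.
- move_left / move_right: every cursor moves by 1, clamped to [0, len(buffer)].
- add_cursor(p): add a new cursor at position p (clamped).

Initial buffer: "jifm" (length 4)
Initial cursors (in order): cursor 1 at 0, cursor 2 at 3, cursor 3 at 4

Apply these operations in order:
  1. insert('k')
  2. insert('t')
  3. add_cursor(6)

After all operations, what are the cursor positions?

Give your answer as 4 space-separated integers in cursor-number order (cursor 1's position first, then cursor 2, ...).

Answer: 2 7 10 6

Derivation:
After op 1 (insert('k')): buffer="kjifkmk" (len 7), cursors c1@1 c2@5 c3@7, authorship 1...2.3
After op 2 (insert('t')): buffer="ktjifktmkt" (len 10), cursors c1@2 c2@7 c3@10, authorship 11...22.33
After op 3 (add_cursor(6)): buffer="ktjifktmkt" (len 10), cursors c1@2 c4@6 c2@7 c3@10, authorship 11...22.33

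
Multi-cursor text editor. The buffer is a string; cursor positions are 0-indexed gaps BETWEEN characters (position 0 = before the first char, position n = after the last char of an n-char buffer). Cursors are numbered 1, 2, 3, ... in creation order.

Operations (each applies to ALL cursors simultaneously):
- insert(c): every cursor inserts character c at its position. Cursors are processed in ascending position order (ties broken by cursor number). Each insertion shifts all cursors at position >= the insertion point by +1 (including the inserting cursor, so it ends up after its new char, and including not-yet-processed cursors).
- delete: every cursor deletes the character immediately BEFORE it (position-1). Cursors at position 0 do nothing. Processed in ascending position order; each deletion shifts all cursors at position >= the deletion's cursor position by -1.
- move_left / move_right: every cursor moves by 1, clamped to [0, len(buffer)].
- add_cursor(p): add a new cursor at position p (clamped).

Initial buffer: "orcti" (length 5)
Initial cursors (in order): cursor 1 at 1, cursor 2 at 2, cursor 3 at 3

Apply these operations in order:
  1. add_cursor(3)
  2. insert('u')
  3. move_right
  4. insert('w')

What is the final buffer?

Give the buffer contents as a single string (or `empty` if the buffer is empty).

Answer: ourwucwuutwwi

Derivation:
After op 1 (add_cursor(3)): buffer="orcti" (len 5), cursors c1@1 c2@2 c3@3 c4@3, authorship .....
After op 2 (insert('u')): buffer="ourucuuti" (len 9), cursors c1@2 c2@4 c3@7 c4@7, authorship .1.2.34..
After op 3 (move_right): buffer="ourucuuti" (len 9), cursors c1@3 c2@5 c3@8 c4@8, authorship .1.2.34..
After op 4 (insert('w')): buffer="ourwucwuutwwi" (len 13), cursors c1@4 c2@7 c3@12 c4@12, authorship .1.12.234.34.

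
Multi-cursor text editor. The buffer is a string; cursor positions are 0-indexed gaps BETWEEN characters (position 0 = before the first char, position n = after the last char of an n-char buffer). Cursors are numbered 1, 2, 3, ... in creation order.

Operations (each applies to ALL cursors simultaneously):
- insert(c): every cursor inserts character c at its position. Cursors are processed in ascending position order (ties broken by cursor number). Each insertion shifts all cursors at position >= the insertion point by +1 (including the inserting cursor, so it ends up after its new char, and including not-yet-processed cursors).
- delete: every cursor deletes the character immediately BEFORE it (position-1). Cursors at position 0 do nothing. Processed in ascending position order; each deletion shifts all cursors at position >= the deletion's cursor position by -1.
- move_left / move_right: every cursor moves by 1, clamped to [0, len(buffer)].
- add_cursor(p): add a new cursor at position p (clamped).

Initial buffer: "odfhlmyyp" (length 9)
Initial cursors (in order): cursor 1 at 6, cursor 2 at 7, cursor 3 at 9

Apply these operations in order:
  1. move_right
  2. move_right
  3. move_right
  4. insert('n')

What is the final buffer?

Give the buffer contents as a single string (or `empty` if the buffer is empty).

Answer: odfhlmyypnnn

Derivation:
After op 1 (move_right): buffer="odfhlmyyp" (len 9), cursors c1@7 c2@8 c3@9, authorship .........
After op 2 (move_right): buffer="odfhlmyyp" (len 9), cursors c1@8 c2@9 c3@9, authorship .........
After op 3 (move_right): buffer="odfhlmyyp" (len 9), cursors c1@9 c2@9 c3@9, authorship .........
After op 4 (insert('n')): buffer="odfhlmyypnnn" (len 12), cursors c1@12 c2@12 c3@12, authorship .........123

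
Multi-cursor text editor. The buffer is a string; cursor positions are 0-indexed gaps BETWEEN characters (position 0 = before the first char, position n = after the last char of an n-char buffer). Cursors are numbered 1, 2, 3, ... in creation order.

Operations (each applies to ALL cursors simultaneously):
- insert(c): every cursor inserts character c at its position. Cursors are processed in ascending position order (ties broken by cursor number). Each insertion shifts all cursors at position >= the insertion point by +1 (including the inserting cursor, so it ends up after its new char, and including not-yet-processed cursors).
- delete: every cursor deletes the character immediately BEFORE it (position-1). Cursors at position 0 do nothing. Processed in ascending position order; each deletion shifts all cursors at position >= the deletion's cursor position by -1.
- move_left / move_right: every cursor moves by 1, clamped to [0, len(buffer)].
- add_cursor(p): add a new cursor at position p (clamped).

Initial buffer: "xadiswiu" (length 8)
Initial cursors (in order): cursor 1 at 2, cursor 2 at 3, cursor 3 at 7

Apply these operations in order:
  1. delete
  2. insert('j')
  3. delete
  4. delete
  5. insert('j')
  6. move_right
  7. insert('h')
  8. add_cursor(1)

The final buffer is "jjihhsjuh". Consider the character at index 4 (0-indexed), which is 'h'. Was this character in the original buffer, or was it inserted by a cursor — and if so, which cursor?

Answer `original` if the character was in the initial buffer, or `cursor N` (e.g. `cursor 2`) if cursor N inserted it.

After op 1 (delete): buffer="xiswu" (len 5), cursors c1@1 c2@1 c3@4, authorship .....
After op 2 (insert('j')): buffer="xjjiswju" (len 8), cursors c1@3 c2@3 c3@7, authorship .12...3.
After op 3 (delete): buffer="xiswu" (len 5), cursors c1@1 c2@1 c3@4, authorship .....
After op 4 (delete): buffer="isu" (len 3), cursors c1@0 c2@0 c3@2, authorship ...
After op 5 (insert('j')): buffer="jjisju" (len 6), cursors c1@2 c2@2 c3@5, authorship 12..3.
After op 6 (move_right): buffer="jjisju" (len 6), cursors c1@3 c2@3 c3@6, authorship 12..3.
After op 7 (insert('h')): buffer="jjihhsjuh" (len 9), cursors c1@5 c2@5 c3@9, authorship 12.12.3.3
After op 8 (add_cursor(1)): buffer="jjihhsjuh" (len 9), cursors c4@1 c1@5 c2@5 c3@9, authorship 12.12.3.3
Authorship (.=original, N=cursor N): 1 2 . 1 2 . 3 . 3
Index 4: author = 2

Answer: cursor 2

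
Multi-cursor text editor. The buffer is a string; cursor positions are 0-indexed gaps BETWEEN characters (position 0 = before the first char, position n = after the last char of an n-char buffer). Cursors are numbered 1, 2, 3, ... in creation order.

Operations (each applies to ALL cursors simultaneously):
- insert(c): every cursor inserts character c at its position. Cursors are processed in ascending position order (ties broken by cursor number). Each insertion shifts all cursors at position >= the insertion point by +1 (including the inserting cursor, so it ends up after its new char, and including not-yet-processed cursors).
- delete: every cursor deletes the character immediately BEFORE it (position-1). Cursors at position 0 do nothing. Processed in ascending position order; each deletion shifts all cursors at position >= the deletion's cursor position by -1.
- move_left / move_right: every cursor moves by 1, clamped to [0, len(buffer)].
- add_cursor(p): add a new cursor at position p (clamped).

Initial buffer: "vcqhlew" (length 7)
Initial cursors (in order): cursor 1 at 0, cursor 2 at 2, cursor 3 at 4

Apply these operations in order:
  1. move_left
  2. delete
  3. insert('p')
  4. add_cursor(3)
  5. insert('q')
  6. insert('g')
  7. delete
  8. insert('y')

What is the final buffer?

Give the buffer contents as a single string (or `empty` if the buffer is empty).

After op 1 (move_left): buffer="vcqhlew" (len 7), cursors c1@0 c2@1 c3@3, authorship .......
After op 2 (delete): buffer="chlew" (len 5), cursors c1@0 c2@0 c3@1, authorship .....
After op 3 (insert('p')): buffer="ppcphlew" (len 8), cursors c1@2 c2@2 c3@4, authorship 12.3....
After op 4 (add_cursor(3)): buffer="ppcphlew" (len 8), cursors c1@2 c2@2 c4@3 c3@4, authorship 12.3....
After op 5 (insert('q')): buffer="ppqqcqpqhlew" (len 12), cursors c1@4 c2@4 c4@6 c3@8, authorship 1212.433....
After op 6 (insert('g')): buffer="ppqqggcqgpqghlew" (len 16), cursors c1@6 c2@6 c4@9 c3@12, authorship 121212.44333....
After op 7 (delete): buffer="ppqqcqpqhlew" (len 12), cursors c1@4 c2@4 c4@6 c3@8, authorship 1212.433....
After op 8 (insert('y')): buffer="ppqqyycqypqyhlew" (len 16), cursors c1@6 c2@6 c4@9 c3@12, authorship 121212.44333....

Answer: ppqqyycqypqyhlew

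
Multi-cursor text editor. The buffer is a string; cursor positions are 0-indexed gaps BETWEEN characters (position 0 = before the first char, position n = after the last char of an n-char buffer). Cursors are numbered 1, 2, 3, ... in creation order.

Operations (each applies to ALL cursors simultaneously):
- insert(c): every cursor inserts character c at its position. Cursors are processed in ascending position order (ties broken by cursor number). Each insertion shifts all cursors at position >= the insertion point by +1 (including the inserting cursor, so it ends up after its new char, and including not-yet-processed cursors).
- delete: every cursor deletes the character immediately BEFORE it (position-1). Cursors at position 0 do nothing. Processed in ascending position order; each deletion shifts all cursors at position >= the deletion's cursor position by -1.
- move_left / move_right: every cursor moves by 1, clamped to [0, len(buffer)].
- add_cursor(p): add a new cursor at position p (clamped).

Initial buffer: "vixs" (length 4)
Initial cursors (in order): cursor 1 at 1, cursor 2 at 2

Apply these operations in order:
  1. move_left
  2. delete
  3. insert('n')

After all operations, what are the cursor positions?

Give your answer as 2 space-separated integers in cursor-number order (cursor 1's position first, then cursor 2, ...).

Answer: 2 2

Derivation:
After op 1 (move_left): buffer="vixs" (len 4), cursors c1@0 c2@1, authorship ....
After op 2 (delete): buffer="ixs" (len 3), cursors c1@0 c2@0, authorship ...
After op 3 (insert('n')): buffer="nnixs" (len 5), cursors c1@2 c2@2, authorship 12...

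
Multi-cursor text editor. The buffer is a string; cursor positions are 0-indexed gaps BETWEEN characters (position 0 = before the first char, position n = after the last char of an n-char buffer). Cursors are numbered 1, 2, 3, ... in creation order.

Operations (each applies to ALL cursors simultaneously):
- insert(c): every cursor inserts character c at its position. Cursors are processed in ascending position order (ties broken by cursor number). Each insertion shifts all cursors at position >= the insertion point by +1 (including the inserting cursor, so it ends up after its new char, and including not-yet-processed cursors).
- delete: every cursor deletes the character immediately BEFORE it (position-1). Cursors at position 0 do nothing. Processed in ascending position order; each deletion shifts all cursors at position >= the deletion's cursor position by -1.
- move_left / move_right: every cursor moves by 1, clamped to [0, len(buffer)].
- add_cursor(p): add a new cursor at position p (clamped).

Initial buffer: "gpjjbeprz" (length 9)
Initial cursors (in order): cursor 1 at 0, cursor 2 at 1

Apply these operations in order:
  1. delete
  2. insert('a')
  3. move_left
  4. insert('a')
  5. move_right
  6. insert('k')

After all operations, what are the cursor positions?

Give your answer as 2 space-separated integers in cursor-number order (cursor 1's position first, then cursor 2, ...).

After op 1 (delete): buffer="pjjbeprz" (len 8), cursors c1@0 c2@0, authorship ........
After op 2 (insert('a')): buffer="aapjjbeprz" (len 10), cursors c1@2 c2@2, authorship 12........
After op 3 (move_left): buffer="aapjjbeprz" (len 10), cursors c1@1 c2@1, authorship 12........
After op 4 (insert('a')): buffer="aaaapjjbeprz" (len 12), cursors c1@3 c2@3, authorship 1122........
After op 5 (move_right): buffer="aaaapjjbeprz" (len 12), cursors c1@4 c2@4, authorship 1122........
After op 6 (insert('k')): buffer="aaaakkpjjbeprz" (len 14), cursors c1@6 c2@6, authorship 112212........

Answer: 6 6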